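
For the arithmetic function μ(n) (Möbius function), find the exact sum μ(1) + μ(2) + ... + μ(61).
Σ_{n ≤ 61} μ(n) = -2

Compute μ(n) for each 1 ≤ n ≤ 61: μ(1) = 1, μ(2) = -1, μ(3) = -1, μ(4) = 0, μ(5) = -1, μ(6) = 1, μ(7) = -1, μ(8) = 0, μ(9) = 0, μ(10) = 1, μ(11) = -1, μ(12) = 0, μ(13) = -1, μ(14) = 1, μ(15) = 1, μ(16) = 0, μ(17) = -1, μ(18) = 0, μ(19) = -1, μ(20) = 0, μ(21) = 1, μ(22) = 1, μ(23) = -1, μ(24) = 0, μ(25) = 0, μ(26) = 1, μ(27) = 0, μ(28) = 0, μ(29) = -1, μ(30) = -1, μ(31) = -1, μ(32) = 0, μ(33) = 1, μ(34) = 1, μ(35) = 1, μ(36) = 0, μ(37) = -1, μ(38) = 1, μ(39) = 1, μ(40) = 0, μ(41) = -1, μ(42) = -1, μ(43) = -1, μ(44) = 0, μ(45) = 0, μ(46) = 1, μ(47) = -1, μ(48) = 0, μ(49) = 0, μ(50) = 0, μ(51) = 1, μ(52) = 0, μ(53) = -1, μ(54) = 0, μ(55) = 1, μ(56) = 0, μ(57) = 1, μ(58) = 1, μ(59) = -1, μ(60) = 0, μ(61) = -1. Summing all 61 values: -2. (Mertens function M(x) = Σ_{n ≤ x} μ(n); on average M(x) should be small (PNT ⟺ M(x) = o(x)).)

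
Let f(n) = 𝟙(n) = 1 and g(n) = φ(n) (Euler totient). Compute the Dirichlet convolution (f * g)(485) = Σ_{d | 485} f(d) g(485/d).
(𝟙 * φ)(485) = 485

Divisors of 485: [1, 5, 97, 485]. For each d | 485:
  d = 1: 𝟙(1) · φ(485/1) = 1 · 384 = 384
  d = 5: 𝟙(5) · φ(485/5) = 1 · 96 = 96
  d = 97: 𝟙(97) · φ(485/97) = 1 · 4 = 4
  d = 485: 𝟙(485) · φ(485/485) = 1 · 1 = 1
Summing: (𝟙 * φ)(485) = 384 + 96 + 4 + 1 = 485.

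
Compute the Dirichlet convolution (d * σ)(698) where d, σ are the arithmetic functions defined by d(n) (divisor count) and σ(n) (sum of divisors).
(d * σ)(698) = 1760

Divisors of 698: [1, 2, 349, 698]. For each d | 698:
  d = 1: d(1) · σ(698/1) = 1 · 1050 = 1050
  d = 2: d(2) · σ(698/2) = 2 · 350 = 700
  d = 349: d(349) · σ(698/349) = 2 · 3 = 6
  d = 698: d(698) · σ(698/698) = 4 · 1 = 4
Summing: (d * σ)(698) = 1050 + 700 + 6 + 4 = 1760.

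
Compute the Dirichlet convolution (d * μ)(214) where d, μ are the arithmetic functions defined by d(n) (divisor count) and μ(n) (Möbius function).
(d * μ)(214) = 1

Divisors of 214: [1, 2, 107, 214]. For each d | 214:
  d = 1: d(1) · μ(214/1) = 1 · 1 = 1
  d = 2: d(2) · μ(214/2) = 2 · -1 = -2
  d = 107: d(107) · μ(214/107) = 2 · -1 = -2
  d = 214: d(214) · μ(214/214) = 4 · 1 = 4
Summing: (d * μ)(214) = 1 + -2 + -2 + 4 = 1.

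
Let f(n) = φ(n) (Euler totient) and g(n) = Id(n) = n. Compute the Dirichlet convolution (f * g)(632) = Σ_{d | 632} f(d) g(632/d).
(φ * Id)(632) = 3140

Divisors of 632: [1, 2, 4, 8, 79, 158, 316, 632]. For each d | 632:
  d = 1: φ(1) · Id(632/1) = 1 · 632 = 632
  d = 2: φ(2) · Id(632/2) = 1 · 316 = 316
  d = 4: φ(4) · Id(632/4) = 2 · 158 = 316
  d = 8: φ(8) · Id(632/8) = 4 · 79 = 316
  d = 79: φ(79) · Id(632/79) = 78 · 8 = 624
  d = 158: φ(158) · Id(632/158) = 78 · 4 = 312
  d = 316: φ(316) · Id(632/316) = 156 · 2 = 312
  d = 632: φ(632) · Id(632/632) = 312 · 1 = 312
Summing: (φ * Id)(632) = 632 + 316 + 316 + 316 + 624 + 312 + 312 + 312 = 3140.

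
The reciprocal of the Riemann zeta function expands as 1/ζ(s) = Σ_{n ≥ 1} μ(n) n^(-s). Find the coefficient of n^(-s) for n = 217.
μ(217) = 1

Factor n = 217 = 7 · 31. μ(n) = 0 if any exponent ≥ 2 (not squarefree); otherwise μ(n) = (−1)^{ω(n)} where ω(n) is the number of distinct prime factors. Applying: μ(217) = 1.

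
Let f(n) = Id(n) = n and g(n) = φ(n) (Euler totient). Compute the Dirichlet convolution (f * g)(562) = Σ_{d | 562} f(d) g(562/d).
(Id * φ)(562) = 1683

Divisors of 562: [1, 2, 281, 562]. For each d | 562:
  d = 1: Id(1) · φ(562/1) = 1 · 280 = 280
  d = 2: Id(2) · φ(562/2) = 2 · 280 = 560
  d = 281: Id(281) · φ(562/281) = 281 · 1 = 281
  d = 562: Id(562) · φ(562/562) = 562 · 1 = 562
Summing: (Id * φ)(562) = 280 + 560 + 281 + 562 = 1683.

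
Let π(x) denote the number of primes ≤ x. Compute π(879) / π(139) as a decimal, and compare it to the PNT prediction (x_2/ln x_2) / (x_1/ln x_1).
π(879)/π(139) = 151/34 ≈ 4.4412;  PNT prediction ≈ 4.6032.

π(139) = 34 and π(879) = 151, so π(879)/π(139) ≈ 4.4412. The PNT-predicted ratio is (879/ln(879)) / (139/ln(139)) ≈ 4.6032. The two agree to within a few percent, as expected.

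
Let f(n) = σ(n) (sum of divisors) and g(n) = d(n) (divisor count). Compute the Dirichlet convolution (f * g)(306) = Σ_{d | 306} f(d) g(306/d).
(σ * d)(306) = 2400

Divisors of 306: [1, 2, 3, 6, 9, 17, 18, 34, 51, 102, 153, 306]. For each d | 306:
  d = 1: σ(1) · d(306/1) = 1 · 12 = 12
  d = 2: σ(2) · d(306/2) = 3 · 6 = 18
  d = 3: σ(3) · d(306/3) = 4 · 8 = 32
  d = 6: σ(6) · d(306/6) = 12 · 4 = 48
  d = 9: σ(9) · d(306/9) = 13 · 4 = 52
  d = 17: σ(17) · d(306/17) = 18 · 6 = 108
  d = 18: σ(18) · d(306/18) = 39 · 2 = 78
  d = 34: σ(34) · d(306/34) = 54 · 3 = 162
  d = 51: σ(51) · d(306/51) = 72 · 4 = 288
  d = 102: σ(102) · d(306/102) = 216 · 2 = 432
  d = 153: σ(153) · d(306/153) = 234 · 2 = 468
  d = 306: σ(306) · d(306/306) = 702 · 1 = 702
Summing: (σ * d)(306) = 12 + 18 + 32 + 48 + 52 + 108 + 78 + 162 + 288 + 432 + 468 + 702 = 2400.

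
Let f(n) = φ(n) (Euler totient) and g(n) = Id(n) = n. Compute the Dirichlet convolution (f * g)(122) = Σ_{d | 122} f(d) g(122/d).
(φ * Id)(122) = 363

Divisors of 122: [1, 2, 61, 122]. For each d | 122:
  d = 1: φ(1) · Id(122/1) = 1 · 122 = 122
  d = 2: φ(2) · Id(122/2) = 1 · 61 = 61
  d = 61: φ(61) · Id(122/61) = 60 · 2 = 120
  d = 122: φ(122) · Id(122/122) = 60 · 1 = 60
Summing: (φ * Id)(122) = 122 + 61 + 120 + 60 = 363.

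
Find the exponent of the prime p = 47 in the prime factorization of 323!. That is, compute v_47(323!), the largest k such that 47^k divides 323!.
v_47(323!) = 6

Legendre's formula: v_p(n!) = Σ_{k ≥ 1} ⌊n / p^k⌋. For p = 47, n = 323, the terms are:
  ⌊323/47^1⌋ = ⌊323/47⌋ = 6
(the next term ⌊323/47^2⌋ = 0, terminating the sum). Summing: v_47(323!) = 6 = 6.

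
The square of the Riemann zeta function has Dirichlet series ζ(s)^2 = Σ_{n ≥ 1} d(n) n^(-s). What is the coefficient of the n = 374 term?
d(374) = 8

ζ(s)^2 = (Σ 1/m^s)(Σ 1/k^s). The coefficient of 1/n^s in the product is the number of ordered pairs (m, k) with mk = n, which equals d(n). For n = 374, divisors are [1, 2, 11, 17, 22, 34, 187, 374], so d(374) = 8.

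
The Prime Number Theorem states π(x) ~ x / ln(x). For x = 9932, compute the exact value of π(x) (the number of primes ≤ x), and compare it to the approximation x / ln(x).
π(9932) = 1225;  x/ln(x) ≈ 1079.15;  relative error ≈ 11.91%.

Directly count primes up to 9932: π(9932) = 1225. The PNT approximation gives 9932/ln(9932) ≈ 9932/9.20352 ≈ 1079.15. Relative error (π(x) − x/ln(x)) / π(x) ≈ 11.91%; the approximation is known to undercount slightly (Li(x) is a better estimate).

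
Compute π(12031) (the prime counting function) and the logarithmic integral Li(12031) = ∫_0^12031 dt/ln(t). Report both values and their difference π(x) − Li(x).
π(12031) = 1440;  Li(12031) ≈ 1464.40;  π(x) − Li(x) ≈ -24.40.

Direct count of primes ≤ 12031 gives π(12031) = 1440. Numerical evaluation of the logarithmic integral gives Li(12031) ≈ 1464.40. The difference π(x) − Li(x) ≈ -24.40 is typically negative for small/moderate x (Li(x) overestimates), though Littlewood's theorem shows this sign changes infinitely often.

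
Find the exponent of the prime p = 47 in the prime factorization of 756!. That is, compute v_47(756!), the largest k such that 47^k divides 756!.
v_47(756!) = 16

Legendre's formula: v_p(n!) = Σ_{k ≥ 1} ⌊n / p^k⌋. For p = 47, n = 756, the terms are:
  ⌊756/47^1⌋ = ⌊756/47⌋ = 16
(the next term ⌊756/47^2⌋ = 0, terminating the sum). Summing: v_47(756!) = 16 = 16.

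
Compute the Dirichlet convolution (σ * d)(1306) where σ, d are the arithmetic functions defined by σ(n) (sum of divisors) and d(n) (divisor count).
(σ * d)(1306) = 3280

Divisors of 1306: [1, 2, 653, 1306]. For each d | 1306:
  d = 1: σ(1) · d(1306/1) = 1 · 4 = 4
  d = 2: σ(2) · d(1306/2) = 3 · 2 = 6
  d = 653: σ(653) · d(1306/653) = 654 · 2 = 1308
  d = 1306: σ(1306) · d(1306/1306) = 1962 · 1 = 1962
Summing: (σ * d)(1306) = 4 + 6 + 1308 + 1962 = 3280.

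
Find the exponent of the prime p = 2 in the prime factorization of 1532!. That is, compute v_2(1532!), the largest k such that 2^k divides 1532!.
v_2(1532!) = 1524

Legendre's formula: v_p(n!) = Σ_{k ≥ 1} ⌊n / p^k⌋. For p = 2, n = 1532, the terms are:
  ⌊1532/2^1⌋ = ⌊1532/2⌋ = 766
  ⌊1532/2^2⌋ = ⌊1532/4⌋ = 383
  ⌊1532/2^3⌋ = ⌊1532/8⌋ = 191
  ⌊1532/2^4⌋ = ⌊1532/16⌋ = 95
  ⌊1532/2^5⌋ = ⌊1532/32⌋ = 47
  ⌊1532/2^6⌋ = ⌊1532/64⌋ = 23
  ⌊1532/2^7⌋ = ⌊1532/128⌋ = 11
  ⌊1532/2^8⌋ = ⌊1532/256⌋ = 5
  ⌊1532/2^9⌋ = ⌊1532/512⌋ = 2
  ⌊1532/2^10⌋ = ⌊1532/1024⌋ = 1
(the next term ⌊1532/2^11⌋ = 0, terminating the sum). Summing: v_2(1532!) = 766 + 383 + 191 + 95 + 47 + 23 + 11 + 5 + 2 + 1 = 1524.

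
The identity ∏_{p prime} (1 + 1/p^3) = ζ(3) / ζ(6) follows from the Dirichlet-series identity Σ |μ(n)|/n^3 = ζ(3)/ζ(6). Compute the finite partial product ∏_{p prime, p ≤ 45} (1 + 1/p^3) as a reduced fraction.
∏ = 77199709041125603078439960576/65340146372601957980502060935

The primes p ≤ 45 are [2, 3, 5, 7, 11, 13, 17, 19, 23, 29, 31, 37, 41, 43]. For each, (1 + 1/p^3) = (p^3 + 1)/p^3. Multiplying these fractions over p ∈ [2, 3, 5, 7, 11, 13, 17, 19, 23, 29, 31, 37, 41, 43] gives 77199709041125603078439960576/65340146372601957980502060935. (In the limit P → ∞ this tends to ζ(3)/ζ(6).)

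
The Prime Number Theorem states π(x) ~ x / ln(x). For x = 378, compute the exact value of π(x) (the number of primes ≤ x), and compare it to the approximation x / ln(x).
π(378) = 74;  x/ln(x) ≈ 63.69;  relative error ≈ 13.93%.

Directly count primes up to 378: π(378) = 74. The PNT approximation gives 378/ln(378) ≈ 378/5.93489 ≈ 63.69. Relative error (π(x) − x/ln(x)) / π(x) ≈ 13.93%; the approximation is known to undercount slightly (Li(x) is a better estimate).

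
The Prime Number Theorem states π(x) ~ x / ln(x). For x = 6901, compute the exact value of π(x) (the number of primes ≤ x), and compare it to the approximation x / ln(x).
π(6901) = 887;  x/ln(x) ≈ 780.71;  relative error ≈ 11.98%.

Directly count primes up to 6901: π(6901) = 887. The PNT approximation gives 6901/ln(6901) ≈ 6901/8.83942 ≈ 780.71. Relative error (π(x) − x/ln(x)) / π(x) ≈ 11.98%; the approximation is known to undercount slightly (Li(x) is a better estimate).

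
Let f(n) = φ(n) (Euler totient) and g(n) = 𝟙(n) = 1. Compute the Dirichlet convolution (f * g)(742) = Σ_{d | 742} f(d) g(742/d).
(φ * 𝟙)(742) = 742

Divisors of 742: [1, 2, 7, 14, 53, 106, 371, 742]. For each d | 742:
  d = 1: φ(1) · 𝟙(742/1) = 1 · 1 = 1
  d = 2: φ(2) · 𝟙(742/2) = 1 · 1 = 1
  d = 7: φ(7) · 𝟙(742/7) = 6 · 1 = 6
  d = 14: φ(14) · 𝟙(742/14) = 6 · 1 = 6
  d = 53: φ(53) · 𝟙(742/53) = 52 · 1 = 52
  d = 106: φ(106) · 𝟙(742/106) = 52 · 1 = 52
  d = 371: φ(371) · 𝟙(742/371) = 312 · 1 = 312
  d = 742: φ(742) · 𝟙(742/742) = 312 · 1 = 312
Summing: (φ * 𝟙)(742) = 1 + 1 + 6 + 6 + 52 + 52 + 312 + 312 = 742.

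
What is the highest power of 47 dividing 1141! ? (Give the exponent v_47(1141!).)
v_47(1141!) = 24

Legendre's formula: v_p(n!) = Σ_{k ≥ 1} ⌊n / p^k⌋. For p = 47, n = 1141, the terms are:
  ⌊1141/47^1⌋ = ⌊1141/47⌋ = 24
(the next term ⌊1141/47^2⌋ = 0, terminating the sum). Summing: v_47(1141!) = 24 = 24.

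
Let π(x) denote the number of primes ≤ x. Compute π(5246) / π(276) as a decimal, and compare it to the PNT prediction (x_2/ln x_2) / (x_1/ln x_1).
π(5246)/π(276) = 697/58 ≈ 12.0172;  PNT prediction ≈ 12.4723.

π(276) = 58 and π(5246) = 697, so π(5246)/π(276) ≈ 12.0172. The PNT-predicted ratio is (5246/ln(5246)) / (276/ln(276)) ≈ 12.4723. The two agree to within a few percent, as expected.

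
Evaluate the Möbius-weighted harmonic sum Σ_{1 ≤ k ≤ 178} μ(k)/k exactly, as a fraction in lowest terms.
Σ μ(k)/k = 125709062959160573557671617219832045395728751290214311430782016431/166589903787325219380851695350896256250980509594874862046961683989710

Values of μ(k) for 1 ≤ k ≤ 178: μ(1) = 1, μ(2) = -1, μ(3) = -1, μ(5) = -1, μ(6) = 1, μ(7) = -1, μ(10) = 1, μ(11) = -1, μ(13) = -1, μ(14) = 1, μ(15) = 1, μ(17) = -1, μ(19) = -1, μ(21) = 1, μ(22) = 1, μ(23) = -1, μ(26) = 1, μ(29) = -1, μ(30) = -1, μ(31) = -1, μ(33) = 1, μ(34) = 1, μ(35) = 1, μ(37) = -1, μ(38) = 1, μ(39) = 1, μ(41) = -1, μ(42) = -1, μ(43) = -1, μ(46) = 1, μ(47) = -1, μ(51) = 1, μ(53) = -1, μ(55) = 1, μ(57) = 1, μ(58) = 1, μ(59) = -1, μ(61) = -1, μ(62) = 1, μ(65) = 1, μ(66) = -1, μ(67) = -1, μ(69) = 1, μ(70) = -1, μ(71) = -1, μ(73) = -1, μ(74) = 1, μ(77) = 1, μ(78) = -1, μ(79) = -1, μ(82) = 1, μ(83) = -1, μ(85) = 1, μ(86) = 1, μ(87) = 1, μ(89) = -1, μ(91) = 1, μ(93) = 1, μ(94) = 1, μ(95) = 1, μ(97) = -1, μ(101) = -1, μ(102) = -1, μ(103) = -1, μ(105) = -1, μ(106) = 1, μ(107) = -1, μ(109) = -1, μ(110) = -1, μ(111) = 1, μ(113) = -1, μ(114) = -1, μ(115) = 1, μ(118) = 1, μ(119) = 1, μ(122) = 1, μ(123) = 1, μ(127) = -1, μ(129) = 1, μ(130) = -1, μ(131) = -1, μ(133) = 1, μ(134) = 1, μ(137) = -1, μ(138) = -1, μ(139) = -1, μ(141) = 1, μ(142) = 1, μ(143) = 1, μ(145) = 1, μ(146) = 1, μ(149) = -1, μ(151) = -1, μ(154) = -1, μ(155) = 1, μ(157) = -1, μ(158) = 1, μ(159) = 1, μ(161) = 1, μ(163) = -1, μ(165) = -1, μ(166) = 1, μ(167) = -1, μ(170) = -1, μ(173) = -1, μ(174) = -1, μ(177) = 1, μ(178) = 1, with μ = 0 on non-squarefree integers. Summing μ(k)/k for k where μ(k) ≠ 0 gives 125709062959160573557671617219832045395728751290214311430782016431/166589903787325219380851695350896256250980509594874862046961683989710 ≈ 0.0008. (PNT ⟺ this sum → 0 as n → ∞.)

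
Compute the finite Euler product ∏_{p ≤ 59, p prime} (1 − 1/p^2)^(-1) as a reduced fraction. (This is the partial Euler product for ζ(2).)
∏ = 4205363768417768013291880649341/2564836551747260156404039680000

The primes p ≤ 59 are [2, 3, 5, 7, 11, 13, 17, 19, 23, 29, 31, 37, 41, 43, 47, 53, 59]. For each prime, (1 − 1/p^2)^(-1) = p^2 / (p^2 − 1). The product is (1 − 1/2^2)^(-1), (1 − 1/3^2)^(-1), (1 − 1/5^2)^(-1), (1 − 1/7^2)^(-1), (1 − 1/11^2)^(-1), (1 − 1/13^2)^(-1), (1 − 1/17^2)^(-1), (1 − 1/19^2)^(-1), (1 − 1/23^2)^(-1), (1 − 1/29^2)^(-1), (1 − 1/31^2)^(-1), (1 − 1/37^2)^(-1), (1 − 1/41^2)^(-1), (1 − 1/43^2)^(-1), (1 − 1/47^2)^(-1), (1 − 1/53^2)^(-1), (1 − 1/59^2)^(-1) = ∏ p^2 / (p^2 − 1) = 4205363768417768013291880649341/2564836551747260156404039680000.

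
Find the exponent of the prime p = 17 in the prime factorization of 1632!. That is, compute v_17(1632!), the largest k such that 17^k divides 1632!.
v_17(1632!) = 101

Legendre's formula: v_p(n!) = Σ_{k ≥ 1} ⌊n / p^k⌋. For p = 17, n = 1632, the terms are:
  ⌊1632/17^1⌋ = ⌊1632/17⌋ = 96
  ⌊1632/17^2⌋ = ⌊1632/289⌋ = 5
(the next term ⌊1632/17^3⌋ = 0, terminating the sum). Summing: v_17(1632!) = 96 + 5 = 101.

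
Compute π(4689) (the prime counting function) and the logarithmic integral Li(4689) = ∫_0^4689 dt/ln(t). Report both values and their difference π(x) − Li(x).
π(4689) = 633;  Li(4689) ≈ 647.63;  π(x) − Li(x) ≈ -14.63.

Direct count of primes ≤ 4689 gives π(4689) = 633. Numerical evaluation of the logarithmic integral gives Li(4689) ≈ 647.63. The difference π(x) − Li(x) ≈ -14.63 is typically negative for small/moderate x (Li(x) overestimates), though Littlewood's theorem shows this sign changes infinitely often.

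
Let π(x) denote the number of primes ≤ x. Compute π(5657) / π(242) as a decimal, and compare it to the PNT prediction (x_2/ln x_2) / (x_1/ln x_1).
π(5657)/π(242) = 745/53 ≈ 14.0566;  PNT prediction ≈ 14.8495.

π(242) = 53 and π(5657) = 745, so π(5657)/π(242) ≈ 14.0566. The PNT-predicted ratio is (5657/ln(5657)) / (242/ln(242)) ≈ 14.8495. The two agree to within a few percent, as expected.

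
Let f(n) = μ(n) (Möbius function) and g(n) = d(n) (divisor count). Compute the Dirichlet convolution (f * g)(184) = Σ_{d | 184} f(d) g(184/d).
(μ * d)(184) = 1

Divisors of 184: [1, 2, 4, 8, 23, 46, 92, 184]. For each d | 184:
  d = 1: μ(1) · d(184/1) = 1 · 8 = 8
  d = 2: μ(2) · d(184/2) = -1 · 6 = -6
  d = 4: μ(4) · d(184/4) = 0 · 4 = 0
  d = 8: μ(8) · d(184/8) = 0 · 2 = 0
  d = 23: μ(23) · d(184/23) = -1 · 4 = -4
  d = 46: μ(46) · d(184/46) = 1 · 3 = 3
  d = 92: μ(92) · d(184/92) = 0 · 2 = 0
  d = 184: μ(184) · d(184/184) = 0 · 1 = 0
Summing: (μ * d)(184) = 8 + -6 + 0 + 0 + -4 + 3 + 0 + 0 = 1.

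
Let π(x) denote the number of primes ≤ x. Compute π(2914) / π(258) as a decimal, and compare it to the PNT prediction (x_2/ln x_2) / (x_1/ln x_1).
π(2914)/π(258) = 421/55 ≈ 7.6545;  PNT prediction ≈ 7.8621.

π(258) = 55 and π(2914) = 421, so π(2914)/π(258) ≈ 7.6545. The PNT-predicted ratio is (2914/ln(2914)) / (258/ln(258)) ≈ 7.8621. The two agree to within a few percent, as expected.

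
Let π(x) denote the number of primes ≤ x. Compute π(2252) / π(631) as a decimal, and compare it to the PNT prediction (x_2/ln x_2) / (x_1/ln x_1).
π(2252)/π(631) = 335/115 ≈ 2.9130;  PNT prediction ≈ 2.9807.

π(631) = 115 and π(2252) = 335, so π(2252)/π(631) ≈ 2.9130. The PNT-predicted ratio is (2252/ln(2252)) / (631/ln(631)) ≈ 2.9807. The two agree to within a few percent, as expected.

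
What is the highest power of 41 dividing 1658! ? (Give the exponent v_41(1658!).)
v_41(1658!) = 40

Legendre's formula: v_p(n!) = Σ_{k ≥ 1} ⌊n / p^k⌋. For p = 41, n = 1658, the terms are:
  ⌊1658/41^1⌋ = ⌊1658/41⌋ = 40
(the next term ⌊1658/41^2⌋ = 0, terminating the sum). Summing: v_41(1658!) = 40 = 40.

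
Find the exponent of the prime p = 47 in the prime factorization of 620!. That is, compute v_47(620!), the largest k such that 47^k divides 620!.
v_47(620!) = 13

Legendre's formula: v_p(n!) = Σ_{k ≥ 1} ⌊n / p^k⌋. For p = 47, n = 620, the terms are:
  ⌊620/47^1⌋ = ⌊620/47⌋ = 13
(the next term ⌊620/47^2⌋ = 0, terminating the sum). Summing: v_47(620!) = 13 = 13.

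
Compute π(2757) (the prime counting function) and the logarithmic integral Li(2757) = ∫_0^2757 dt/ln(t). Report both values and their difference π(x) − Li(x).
π(2757) = 402;  Li(2757) ≈ 412.25;  π(x) − Li(x) ≈ -10.25.

Direct count of primes ≤ 2757 gives π(2757) = 402. Numerical evaluation of the logarithmic integral gives Li(2757) ≈ 412.25. The difference π(x) − Li(x) ≈ -10.25 is typically negative for small/moderate x (Li(x) overestimates), though Littlewood's theorem shows this sign changes infinitely often.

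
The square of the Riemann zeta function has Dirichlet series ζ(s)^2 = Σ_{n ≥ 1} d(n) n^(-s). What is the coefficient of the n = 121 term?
d(121) = 3

ζ(s)^2 = (Σ 1/m^s)(Σ 1/k^s). The coefficient of 1/n^s in the product is the number of ordered pairs (m, k) with mk = n, which equals d(n). For n = 121, divisors are [1, 11, 121], so d(121) = 3.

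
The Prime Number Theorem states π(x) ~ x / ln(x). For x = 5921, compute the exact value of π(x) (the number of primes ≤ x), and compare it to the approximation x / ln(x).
π(5921) = 777;  x/ln(x) ≈ 681.65;  relative error ≈ 12.27%.

Directly count primes up to 5921: π(5921) = 777. The PNT approximation gives 5921/ln(5921) ≈ 5921/8.68626 ≈ 681.65. Relative error (π(x) − x/ln(x)) / π(x) ≈ 12.27%; the approximation is known to undercount slightly (Li(x) is a better estimate).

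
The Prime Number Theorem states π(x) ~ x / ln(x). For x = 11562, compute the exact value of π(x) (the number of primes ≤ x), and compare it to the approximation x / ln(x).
π(11562) = 1392;  x/ln(x) ≈ 1235.85;  relative error ≈ 11.22%.

Directly count primes up to 11562: π(11562) = 1392. The PNT approximation gives 11562/ln(11562) ≈ 11562/9.35548 ≈ 1235.85. Relative error (π(x) − x/ln(x)) / π(x) ≈ 11.22%; the approximation is known to undercount slightly (Li(x) is a better estimate).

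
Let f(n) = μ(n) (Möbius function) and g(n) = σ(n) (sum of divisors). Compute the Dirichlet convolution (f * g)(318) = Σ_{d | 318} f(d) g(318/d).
(μ * σ)(318) = 318

Divisors of 318: [1, 2, 3, 6, 53, 106, 159, 318]. For each d | 318:
  d = 1: μ(1) · σ(318/1) = 1 · 648 = 648
  d = 2: μ(2) · σ(318/2) = -1 · 216 = -216
  d = 3: μ(3) · σ(318/3) = -1 · 162 = -162
  d = 6: μ(6) · σ(318/6) = 1 · 54 = 54
  d = 53: μ(53) · σ(318/53) = -1 · 12 = -12
  d = 106: μ(106) · σ(318/106) = 1 · 4 = 4
  d = 159: μ(159) · σ(318/159) = 1 · 3 = 3
  d = 318: μ(318) · σ(318/318) = -1 · 1 = -1
Summing: (μ * σ)(318) = 648 + -216 + -162 + 54 + -12 + 4 + 3 + -1 = 318.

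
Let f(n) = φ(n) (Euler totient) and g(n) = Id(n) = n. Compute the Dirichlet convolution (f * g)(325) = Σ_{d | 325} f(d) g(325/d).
(φ * Id)(325) = 1625

Divisors of 325: [1, 5, 13, 25, 65, 325]. For each d | 325:
  d = 1: φ(1) · Id(325/1) = 1 · 325 = 325
  d = 5: φ(5) · Id(325/5) = 4 · 65 = 260
  d = 13: φ(13) · Id(325/13) = 12 · 25 = 300
  d = 25: φ(25) · Id(325/25) = 20 · 13 = 260
  d = 65: φ(65) · Id(325/65) = 48 · 5 = 240
  d = 325: φ(325) · Id(325/325) = 240 · 1 = 240
Summing: (φ * Id)(325) = 325 + 260 + 300 + 260 + 240 + 240 = 1625.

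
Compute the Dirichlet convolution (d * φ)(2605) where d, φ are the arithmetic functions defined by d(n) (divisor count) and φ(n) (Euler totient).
(d * φ)(2605) = 3132

Divisors of 2605: [1, 5, 521, 2605]. For each d | 2605:
  d = 1: d(1) · φ(2605/1) = 1 · 2080 = 2080
  d = 5: d(5) · φ(2605/5) = 2 · 520 = 1040
  d = 521: d(521) · φ(2605/521) = 2 · 4 = 8
  d = 2605: d(2605) · φ(2605/2605) = 4 · 1 = 4
Summing: (d * φ)(2605) = 2080 + 1040 + 8 + 4 = 3132.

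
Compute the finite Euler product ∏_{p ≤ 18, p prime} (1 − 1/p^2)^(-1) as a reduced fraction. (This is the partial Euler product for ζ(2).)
∏ = 206841635/127401984

The primes p ≤ 18 are [2, 3, 5, 7, 11, 13, 17]. For each prime, (1 − 1/p^2)^(-1) = p^2 / (p^2 − 1). The product is (1 − 1/2^2)^(-1), (1 − 1/3^2)^(-1), (1 − 1/5^2)^(-1), (1 − 1/7^2)^(-1), (1 − 1/11^2)^(-1), (1 − 1/13^2)^(-1), (1 − 1/17^2)^(-1) = ∏ p^2 / (p^2 − 1) = 206841635/127401984.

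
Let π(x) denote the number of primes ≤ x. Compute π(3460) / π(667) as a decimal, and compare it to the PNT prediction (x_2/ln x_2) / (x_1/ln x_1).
π(3460)/π(667) = 483/121 ≈ 3.9917;  PNT prediction ≈ 4.1395.

π(667) = 121 and π(3460) = 483, so π(3460)/π(667) ≈ 3.9917. The PNT-predicted ratio is (3460/ln(3460)) / (667/ln(667)) ≈ 4.1395. The two agree to within a few percent, as expected.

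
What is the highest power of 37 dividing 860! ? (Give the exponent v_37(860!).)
v_37(860!) = 23

Legendre's formula: v_p(n!) = Σ_{k ≥ 1} ⌊n / p^k⌋. For p = 37, n = 860, the terms are:
  ⌊860/37^1⌋ = ⌊860/37⌋ = 23
(the next term ⌊860/37^2⌋ = 0, terminating the sum). Summing: v_37(860!) = 23 = 23.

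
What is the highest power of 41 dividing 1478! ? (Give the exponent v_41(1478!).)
v_41(1478!) = 36

Legendre's formula: v_p(n!) = Σ_{k ≥ 1} ⌊n / p^k⌋. For p = 41, n = 1478, the terms are:
  ⌊1478/41^1⌋ = ⌊1478/41⌋ = 36
(the next term ⌊1478/41^2⌋ = 0, terminating the sum). Summing: v_41(1478!) = 36 = 36.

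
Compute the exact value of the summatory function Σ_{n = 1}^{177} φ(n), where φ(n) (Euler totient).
Σ_{n ≤ 177} φ(n) = 9566

Compute φ(n) for each 1 ≤ n ≤ 177: φ(1) = 1, φ(2) = 1, φ(3) = 2, φ(4) = 2, φ(5) = 4, φ(6) = 2, φ(7) = 6, φ(8) = 4, φ(9) = 6, φ(10) = 4, φ(11) = 10, φ(12) = 4, φ(13) = 12, φ(14) = 6, φ(15) = 8, φ(16) = 8, φ(17) = 16, φ(18) = 6, φ(19) = 18, φ(20) = 8, φ(21) = 12, φ(22) = 10, φ(23) = 22, φ(24) = 8, φ(25) = 20, φ(26) = 12, φ(27) = 18, φ(28) = 12, φ(29) = 28, φ(30) = 8, φ(31) = 30, φ(32) = 16, φ(33) = 20, φ(34) = 16, φ(35) = 24, φ(36) = 12, φ(37) = 36, φ(38) = 18, φ(39) = 24, φ(40) = 16, φ(41) = 40, φ(42) = 12, φ(43) = 42, φ(44) = 20, φ(45) = 24, φ(46) = 22, φ(47) = 46, φ(48) = 16, φ(49) = 42, φ(50) = 20, φ(51) = 32, φ(52) = 24, φ(53) = 52, φ(54) = 18, φ(55) = 40, φ(56) = 24, φ(57) = 36, φ(58) = 28, φ(59) = 58, φ(60) = 16, φ(61) = 60, φ(62) = 30, φ(63) = 36, φ(64) = 32, φ(65) = 48, φ(66) = 20, φ(67) = 66, φ(68) = 32, φ(69) = 44, φ(70) = 24, φ(71) = 70, φ(72) = 24, φ(73) = 72, φ(74) = 36, φ(75) = 40, φ(76) = 36, φ(77) = 60, φ(78) = 24, φ(79) = 78, φ(80) = 32, φ(81) = 54, φ(82) = 40, φ(83) = 82, φ(84) = 24, φ(85) = 64, φ(86) = 42, φ(87) = 56, φ(88) = 40, φ(89) = 88, φ(90) = 24, φ(91) = 72, φ(92) = 44, φ(93) = 60, φ(94) = 46, φ(95) = 72, φ(96) = 32, φ(97) = 96, φ(98) = 42, φ(99) = 60, φ(100) = 40, φ(101) = 100, φ(102) = 32, φ(103) = 102, φ(104) = 48, φ(105) = 48, φ(106) = 52, φ(107) = 106, φ(108) = 36, φ(109) = 108, φ(110) = 40, φ(111) = 72, φ(112) = 48, φ(113) = 112, φ(114) = 36, φ(115) = 88, φ(116) = 56, φ(117) = 72, φ(118) = 58, φ(119) = 96, φ(120) = 32, φ(121) = 110, φ(122) = 60, φ(123) = 80, φ(124) = 60, φ(125) = 100, φ(126) = 36, φ(127) = 126, φ(128) = 64, φ(129) = 84, φ(130) = 48, φ(131) = 130, φ(132) = 40, φ(133) = 108, φ(134) = 66, φ(135) = 72, φ(136) = 64, φ(137) = 136, φ(138) = 44, φ(139) = 138, φ(140) = 48, φ(141) = 92, φ(142) = 70, φ(143) = 120, φ(144) = 48, φ(145) = 112, φ(146) = 72, φ(147) = 84, φ(148) = 72, φ(149) = 148, φ(150) = 40, φ(151) = 150, φ(152) = 72, φ(153) = 96, φ(154) = 60, φ(155) = 120, φ(156) = 48, φ(157) = 156, φ(158) = 78, φ(159) = 104, φ(160) = 64, φ(161) = 132, φ(162) = 54, φ(163) = 162, φ(164) = 80, φ(165) = 80, φ(166) = 82, φ(167) = 166, φ(168) = 48, φ(169) = 156, φ(170) = 64, φ(171) = 108, φ(172) = 84, φ(173) = 172, φ(174) = 56, φ(175) = 120, φ(176) = 80, φ(177) = 116. Summing all 177 values: 9566. (Average order: Σ_{n ≤ x} φ(n) ~ (3/π²) x². For x = 177, (3/π²)·177² ≈ 9522.87.)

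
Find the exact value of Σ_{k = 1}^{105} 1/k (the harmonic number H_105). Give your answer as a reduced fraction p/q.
H_105 = 759525171909485731983968522830675502275870361/145060212702939779988529042870810778780278080

Direct summation: H_105 = 1 + 1/2 + ... + 1/105. The least common denominator is lcm(1, ..., 105) = 725301063514698899942645214354053893901390400; over this denominator the numerator is 725301063514698899942645214354053893901390400 + 362650531757349449971322607177026946950695200 + 241767021171566299980881738118017964633796800 + 181325265878674724985661303588513473475347600 + 145060212702939779988529042870810778780278080 + 120883510585783149990440869059008982316898400 + 103614437644956985706092173479150556271627200 + 90662632939337362492830651794256736737673800 + 80589007057188766660293912706005988211265600 + 72530106351469889994264521435405389390139040 + 65936460319518081812967746759459444900126400 + 60441755292891574995220434529504491158449200 + 55792389501130684610972708796465684146260800 + 51807218822478492853046086739575278135813600 + 48353404234313259996176347623603592926759360 + 45331316469668681246415325897128368368836900 + 42664768442041111761332071432591405523611200 + 40294503528594383330146956353002994105632800 + 38173740184984152628560274439687047047441600 + 36265053175734944997132260717702694695069520 + 34538145881652328568697391159716852090542400 + 32968230159759040906483873379729722450063200 + 31534828848465169562723704971915386691364800 + 30220877646445787497610217264752245579224600 + 29012042540587955997705808574162155756055616 + 27896194750565342305486354398232842073130400 + 26863002352396255553431304235335329403755200 + 25903609411239246426523043369787639067906800 + 25010381500506858618711903943243237720737600 + 24176702117156629998088173811801796463379680 + 23396808500474158062665974656582383674238400 + 22665658234834340623207662948564184184418450 + 21978820106506027270989248919819814966708800 + 21332384221020555880666035716295702761805600 + 20722887528991397141218434695830111254325440 + 20147251764297191665073478176501497052816400 + 19602731446343213511963384171731186321659200 + 19086870092492076314280137219843523523720800 + 18597463167043561536990902932155228048753600 + 18132526587867472498566130358851347347534760 + 17690269841821924388845005228147655948814400 + 17269072940826164284348695579858426045271200 + 16867466593365090696340586380326834741892800 + 16484115079879520453241936689864861225031600 + 16117801411437753332058782541201197642253120 + 15767414424232584781361852485957693345682400 + 15431937521589338296652025837320295614923200 + 15110438823222893748805108632376122789612300 + 14802062520708140815156024782735793753089600 + 14506021270293977998852904287081077878027808 + 14221589480680370587110690477530468507870400 + 13948097375282671152743177199116421036565200 + 13684925726692432074389532346302903658516800 + 13431501176198127776715652117667664701877600 + 13187292063903616362593549351891888980025280 + 12951804705619623213261521684893819533953400 + 12724580061661384209520091479895682349147200 + 12505190750253429309355951971621618860368800 + 12293238364655913558349918887356845659345600 + 12088351058578314999044086905900898231689840 + 11890181369093424589223692038591047441006400 + 11698404250237079031332987328291191837119200 + 11512715293884109522899130386572284030180800 + 11332829117417170311603831474282092092209225 + 11158477900226136922194541759293136829252160 + 10989410053253013635494624459909907483354400 + 10825389007682073133472316632150058117931200 + 10666192110510277940333017858147851380902800 + 10511609616155056520907901657305128897121600 + 10361443764495698570609217347915055627162720 + 10215507936826745069614721328930336533822400 + 10073625882148595832536739088250748526408200 + 9935631007050669862228016634987039642484800 + 9801365723171606755981692085865593160829600 + 9670680846862651999235269524720718585351872 + 9543435046246038157140068609921761761860400 + 9419494331359725973281106679922777842875200 + 9298731583521780768495451466077614024376800 + 9181026120439226581552471067772834100017600 + 9066263293933736249283065179425673673767380 + 8954334117465418517810434745111776467918400 + 8845134920910962194422502614073827974407200 + 8738567030297577107742713425952456553028800 + 8634536470413082142174347789929213022635600 + 8532953688408222352266414286518281104722240 + 8433733296682545348170293190163417370946400 + 8336793833502286206237301314414412573579200 + 8242057539939760226620968344932430612515800 + 8149450151850549437557811397236560605633600 + 8058900705718876666029391270600598821126560 + 7970341357304383515853244113780812020894400 + 7883707212116292390680926242978846672841200 + 7798936166824719354221991552194127891412800 + 7715968760794669148326012918660147807461600 + 7634748036996830525712054887937409409488320 + 7555219411611446874402554316188061394806150 + 7477330551697926803532424890247978287643200 + 7401031260354070407578012391367896876544800 + 7326273368835342423663082973273271655569600 + 7253010635146988999426452143540538939013904 + 7181198648660385147946982320337167266350400 + 7110794740340185293555345238765234253935200 + 7041757898200960193617914702466542659236800 + 6974048687641335576371588599558210518282600 + 6907629176330465713739478231943370418108480 = 3797625859547428659919842614153377511379351805, so H_105 = 3797625859547428659919842614153377511379351805/725301063514698899942645214354053893901390400; reducing by gcd(3797625859547428659919842614153377511379351805, 725301063514698899942645214354053893901390400) = 5 gives 759525171909485731983968522830675502275870361/145060212702939779988529042870810778780278080 ≈ 5.23593. (The PNT-adjacent estimate ln(105) + γ ≈ 5.23118 matches within O(1/n).)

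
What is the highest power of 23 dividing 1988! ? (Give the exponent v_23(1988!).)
v_23(1988!) = 89

Legendre's formula: v_p(n!) = Σ_{k ≥ 1} ⌊n / p^k⌋. For p = 23, n = 1988, the terms are:
  ⌊1988/23^1⌋ = ⌊1988/23⌋ = 86
  ⌊1988/23^2⌋ = ⌊1988/529⌋ = 3
(the next term ⌊1988/23^3⌋ = 0, terminating the sum). Summing: v_23(1988!) = 86 + 3 = 89.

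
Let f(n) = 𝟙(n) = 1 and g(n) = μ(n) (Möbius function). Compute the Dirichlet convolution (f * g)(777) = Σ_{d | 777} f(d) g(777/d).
(𝟙 * μ)(777) = 0

Divisors of 777: [1, 3, 7, 21, 37, 111, 259, 777]. For each d | 777:
  d = 1: 𝟙(1) · μ(777/1) = 1 · -1 = -1
  d = 3: 𝟙(3) · μ(777/3) = 1 · 1 = 1
  d = 7: 𝟙(7) · μ(777/7) = 1 · 1 = 1
  d = 21: 𝟙(21) · μ(777/21) = 1 · -1 = -1
  d = 37: 𝟙(37) · μ(777/37) = 1 · 1 = 1
  d = 111: 𝟙(111) · μ(777/111) = 1 · -1 = -1
  d = 259: 𝟙(259) · μ(777/259) = 1 · -1 = -1
  d = 777: 𝟙(777) · μ(777/777) = 1 · 1 = 1
Summing: (𝟙 * μ)(777) = -1 + 1 + 1 + -1 + 1 + -1 + -1 + 1 = 0.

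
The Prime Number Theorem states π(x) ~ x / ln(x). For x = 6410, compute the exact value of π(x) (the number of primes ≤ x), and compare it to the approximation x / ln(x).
π(6410) = 834;  x/ln(x) ≈ 731.27;  relative error ≈ 12.32%.

Directly count primes up to 6410: π(6410) = 834. The PNT approximation gives 6410/ln(6410) ≈ 6410/8.76561 ≈ 731.27. Relative error (π(x) − x/ln(x)) / π(x) ≈ 12.32%; the approximation is known to undercount slightly (Li(x) is a better estimate).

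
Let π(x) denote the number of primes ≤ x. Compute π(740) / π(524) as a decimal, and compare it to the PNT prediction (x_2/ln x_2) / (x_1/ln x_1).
π(740)/π(524) = 131/99 ≈ 1.3232;  PNT prediction ≈ 1.3384.

π(524) = 99 and π(740) = 131, so π(740)/π(524) ≈ 1.3232. The PNT-predicted ratio is (740/ln(740)) / (524/ln(524)) ≈ 1.3384. The two agree to within a few percent, as expected.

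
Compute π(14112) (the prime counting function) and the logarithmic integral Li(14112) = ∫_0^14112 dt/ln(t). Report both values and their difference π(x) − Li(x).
π(14112) = 1663;  Li(14112) ≈ 1683.99;  π(x) − Li(x) ≈ -20.99.

Direct count of primes ≤ 14112 gives π(14112) = 1663. Numerical evaluation of the logarithmic integral gives Li(14112) ≈ 1683.99. The difference π(x) − Li(x) ≈ -20.99 is typically negative for small/moderate x (Li(x) overestimates), though Littlewood's theorem shows this sign changes infinitely often.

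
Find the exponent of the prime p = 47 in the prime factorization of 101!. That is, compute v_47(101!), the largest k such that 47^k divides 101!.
v_47(101!) = 2

Legendre's formula: v_p(n!) = Σ_{k ≥ 1} ⌊n / p^k⌋. For p = 47, n = 101, the terms are:
  ⌊101/47^1⌋ = ⌊101/47⌋ = 2
(the next term ⌊101/47^2⌋ = 0, terminating the sum). Summing: v_47(101!) = 2 = 2.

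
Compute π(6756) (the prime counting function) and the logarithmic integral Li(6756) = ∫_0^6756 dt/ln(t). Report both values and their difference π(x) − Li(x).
π(6756) = 869;  Li(6756) ≈ 886.72;  π(x) − Li(x) ≈ -17.72.

Direct count of primes ≤ 6756 gives π(6756) = 869. Numerical evaluation of the logarithmic integral gives Li(6756) ≈ 886.72. The difference π(x) − Li(x) ≈ -17.72 is typically negative for small/moderate x (Li(x) overestimates), though Littlewood's theorem shows this sign changes infinitely often.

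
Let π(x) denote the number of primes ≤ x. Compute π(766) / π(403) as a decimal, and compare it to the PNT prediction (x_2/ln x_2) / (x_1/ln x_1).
π(766)/π(403) = 135/79 ≈ 1.7089;  PNT prediction ≈ 1.7169.

π(403) = 79 and π(766) = 135, so π(766)/π(403) ≈ 1.7089. The PNT-predicted ratio is (766/ln(766)) / (403/ln(403)) ≈ 1.7169. The two agree to within a few percent, as expected.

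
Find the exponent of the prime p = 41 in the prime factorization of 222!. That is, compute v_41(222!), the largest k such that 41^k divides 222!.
v_41(222!) = 5

Legendre's formula: v_p(n!) = Σ_{k ≥ 1} ⌊n / p^k⌋. For p = 41, n = 222, the terms are:
  ⌊222/41^1⌋ = ⌊222/41⌋ = 5
(the next term ⌊222/41^2⌋ = 0, terminating the sum). Summing: v_41(222!) = 5 = 5.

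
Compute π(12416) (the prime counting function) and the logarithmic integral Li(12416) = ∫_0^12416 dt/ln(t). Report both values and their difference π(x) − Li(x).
π(12416) = 1482;  Li(12416) ≈ 1505.31;  π(x) − Li(x) ≈ -23.31.

Direct count of primes ≤ 12416 gives π(12416) = 1482. Numerical evaluation of the logarithmic integral gives Li(12416) ≈ 1505.31. The difference π(x) − Li(x) ≈ -23.31 is typically negative for small/moderate x (Li(x) overestimates), though Littlewood's theorem shows this sign changes infinitely often.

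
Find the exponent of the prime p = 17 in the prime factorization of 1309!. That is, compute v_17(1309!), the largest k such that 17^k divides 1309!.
v_17(1309!) = 81

Legendre's formula: v_p(n!) = Σ_{k ≥ 1} ⌊n / p^k⌋. For p = 17, n = 1309, the terms are:
  ⌊1309/17^1⌋ = ⌊1309/17⌋ = 77
  ⌊1309/17^2⌋ = ⌊1309/289⌋ = 4
(the next term ⌊1309/17^3⌋ = 0, terminating the sum). Summing: v_17(1309!) = 77 + 4 = 81.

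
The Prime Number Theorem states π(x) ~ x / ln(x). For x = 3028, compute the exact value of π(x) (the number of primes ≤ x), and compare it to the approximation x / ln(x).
π(3028) = 434;  x/ln(x) ≈ 377.76;  relative error ≈ 12.96%.

Directly count primes up to 3028: π(3028) = 434. The PNT approximation gives 3028/ln(3028) ≈ 3028/8.01566 ≈ 377.76. Relative error (π(x) − x/ln(x)) / π(x) ≈ 12.96%; the approximation is known to undercount slightly (Li(x) is a better estimate).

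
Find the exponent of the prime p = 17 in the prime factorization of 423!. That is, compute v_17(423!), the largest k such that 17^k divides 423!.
v_17(423!) = 25

Legendre's formula: v_p(n!) = Σ_{k ≥ 1} ⌊n / p^k⌋. For p = 17, n = 423, the terms are:
  ⌊423/17^1⌋ = ⌊423/17⌋ = 24
  ⌊423/17^2⌋ = ⌊423/289⌋ = 1
(the next term ⌊423/17^3⌋ = 0, terminating the sum). Summing: v_17(423!) = 24 + 1 = 25.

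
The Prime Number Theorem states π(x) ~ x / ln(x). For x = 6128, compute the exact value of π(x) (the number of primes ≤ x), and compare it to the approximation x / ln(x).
π(6128) = 798;  x/ln(x) ≈ 702.70;  relative error ≈ 11.94%.

Directly count primes up to 6128: π(6128) = 798. The PNT approximation gives 6128/ln(6128) ≈ 6128/8.72062 ≈ 702.70. Relative error (π(x) − x/ln(x)) / π(x) ≈ 11.94%; the approximation is known to undercount slightly (Li(x) is a better estimate).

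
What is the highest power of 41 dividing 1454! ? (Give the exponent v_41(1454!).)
v_41(1454!) = 35

Legendre's formula: v_p(n!) = Σ_{k ≥ 1} ⌊n / p^k⌋. For p = 41, n = 1454, the terms are:
  ⌊1454/41^1⌋ = ⌊1454/41⌋ = 35
(the next term ⌊1454/41^2⌋ = 0, terminating the sum). Summing: v_41(1454!) = 35 = 35.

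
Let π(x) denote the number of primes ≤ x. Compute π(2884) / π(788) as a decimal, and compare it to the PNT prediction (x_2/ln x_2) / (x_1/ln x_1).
π(2884)/π(788) = 417/138 ≈ 3.0217;  PNT prediction ≈ 3.0639.

π(788) = 138 and π(2884) = 417, so π(2884)/π(788) ≈ 3.0217. The PNT-predicted ratio is (2884/ln(2884)) / (788/ln(788)) ≈ 3.0639. The two agree to within a few percent, as expected.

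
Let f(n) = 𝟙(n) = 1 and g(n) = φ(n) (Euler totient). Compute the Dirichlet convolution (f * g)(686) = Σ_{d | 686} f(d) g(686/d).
(𝟙 * φ)(686) = 686

Divisors of 686: [1, 2, 7, 14, 49, 98, 343, 686]. For each d | 686:
  d = 1: 𝟙(1) · φ(686/1) = 1 · 294 = 294
  d = 2: 𝟙(2) · φ(686/2) = 1 · 294 = 294
  d = 7: 𝟙(7) · φ(686/7) = 1 · 42 = 42
  d = 14: 𝟙(14) · φ(686/14) = 1 · 42 = 42
  d = 49: 𝟙(49) · φ(686/49) = 1 · 6 = 6
  d = 98: 𝟙(98) · φ(686/98) = 1 · 6 = 6
  d = 343: 𝟙(343) · φ(686/343) = 1 · 1 = 1
  d = 686: 𝟙(686) · φ(686/686) = 1 · 1 = 1
Summing: (𝟙 * φ)(686) = 294 + 294 + 42 + 42 + 6 + 6 + 1 + 1 = 686.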